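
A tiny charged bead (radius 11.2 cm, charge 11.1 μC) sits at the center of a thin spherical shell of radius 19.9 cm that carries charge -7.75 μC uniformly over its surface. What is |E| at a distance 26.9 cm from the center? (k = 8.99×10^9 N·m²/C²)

E ≈ 4.16×10^5 N/C

Use a concentric Gaussian sphere at r = 26.9 cm (r > 19.9 cm, enclosing both).
Q_enc = (11.1 μC) + (-7.75 μC) = 3.35e-6 C.
By Gauss's law, ∮E·dA = E·4πr² = Q_enc/ε₀.
E = k|Q_enc|/r² = (8.99×10^9)(3.35×10^-6)/(0.269)² = 4.16e5 N/C.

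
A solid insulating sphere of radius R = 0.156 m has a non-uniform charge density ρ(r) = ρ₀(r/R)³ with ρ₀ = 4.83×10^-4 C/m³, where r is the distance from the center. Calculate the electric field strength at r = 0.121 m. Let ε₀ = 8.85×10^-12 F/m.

Take a concentric spherical Gaussian surface of radius r = 0.121 m (r < R).
Integrate the density: Q_enc = 4π ∫₀^r ρ₀(r'/R)^3 r'² dr' = 4πρ₀ r^6/(6·R³) = 8.363×10^-7 C.
By Gauss's law, ∮E·dA = E·4πr² = Q_enc/ε₀.
E = |Q_enc|/(4πε₀r²) = (8.363×10^-7)/(4π·8.85×10^-12·(0.121)²) = 5.14×10^5 N/C.

|E| ≈ 5.14×10^5 N/C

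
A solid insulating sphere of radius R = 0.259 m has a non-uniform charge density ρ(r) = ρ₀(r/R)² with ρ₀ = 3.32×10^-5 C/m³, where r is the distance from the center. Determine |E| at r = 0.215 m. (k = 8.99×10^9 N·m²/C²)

Symmetry ⇒ E = E(r) r̂. Gaussian sphere of radius r = 0.215 m (r < R).
Integrate the density: Q_enc = 4π ∫₀^r ρ₀(r'/R)^2 r'² dr' = 4πρ₀ r^5/(5·R²) = 5.714×10^-7 C.
Gauss's law: E·4πr² = Q_enc/ε₀.
E = k|Q_enc|/r² = (8.99×10^9)(5.714×10^-7)/(0.215)² = 1.11×10^5 N/C.

|E| = 1.11e5 N/C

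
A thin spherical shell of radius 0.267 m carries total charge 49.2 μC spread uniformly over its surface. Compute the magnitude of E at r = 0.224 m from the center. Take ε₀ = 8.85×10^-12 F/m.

E = 0

By spherical symmetry E is radial; choose a Gaussian sphere of radius r = 0.224 m (inside the shell, r < 0.267 m).
All the charge is outside the Gaussian surface: Q_enc = 0, hence E = 0 everywhere inside the shell.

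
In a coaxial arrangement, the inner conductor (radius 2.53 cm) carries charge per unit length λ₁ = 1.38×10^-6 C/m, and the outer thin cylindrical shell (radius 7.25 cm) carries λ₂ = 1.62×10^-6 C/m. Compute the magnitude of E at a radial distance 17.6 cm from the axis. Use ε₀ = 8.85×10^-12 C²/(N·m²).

|E| = 3.07×10^5 N/C

Coaxial Gaussian cylinder, radius r = 17.6 cm, length L (r > 7.25 cm, enclosing both).
λ_enc = λ₁ + λ₂ = (1.38e-6) + (1.62×10^-6) = 3.00×10^-6 C/m.
By Gauss's law (flux through the curved wall only), E·2πrL = λ_enc L/ε₀.
E = |λ_enc|/(2πε₀r) = (3.00×10^-6)/(2π·8.85×10^-12·0.176) = 3.07×10^5 N/C.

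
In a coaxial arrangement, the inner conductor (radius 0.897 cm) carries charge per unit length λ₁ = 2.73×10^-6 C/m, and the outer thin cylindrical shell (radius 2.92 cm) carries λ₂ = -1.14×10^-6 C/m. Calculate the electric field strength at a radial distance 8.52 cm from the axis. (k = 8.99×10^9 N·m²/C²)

|E| = 3.36e5 N/C

Coaxial Gaussian cylinder, radius r = 8.52 cm, length L (r > 2.92 cm, enclosing both).
λ_enc = λ₁ + λ₂ = (2.73×10^-6) + (-1.14×10^-6) = 1.59×10^-6 C/m.
By Gauss's law (flux through the curved wall only), E·2πrL = λ_enc L/ε₀.
E = 2k|λ_enc|/r = 2(8.99×10^9)(1.59e-6)/(0.0852) = 3.36e5 N/C.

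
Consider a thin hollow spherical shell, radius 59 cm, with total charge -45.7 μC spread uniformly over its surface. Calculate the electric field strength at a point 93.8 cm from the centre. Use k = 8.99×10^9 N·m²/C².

By spherical symmetry E is radial; choose a Gaussian sphere of radius r = 93.8 cm (r > 59 cm).
The entire shell is enclosed: Q_enc = -4.57×10^-5 C.
Applying ∮E·dA = Q_enc/ε₀ with Φ = E(4πr²):
E = k|Q_enc|/r² = (8.99×10^9)(4.57×10^-5)/(0.938)² = 4.67×10^5 N/C.

E = 4.67e5 N/C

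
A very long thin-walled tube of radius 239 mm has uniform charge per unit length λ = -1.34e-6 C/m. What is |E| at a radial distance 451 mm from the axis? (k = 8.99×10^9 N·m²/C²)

|E| = 5.34×10^4 V/m

Choose a coaxial cylinder of radius r = 451 mm (arbitrary length L) as the Gaussian surface (r > 239 mm).
The full line charge is enclosed: λ_enc = -1.34×10^-6 C/m.
Since E is radial and uniform over the curved surface, Φ = E·2πrL = Q_enc/ε₀ = λ_enc L/ε₀.
E = 2k|λ_enc|/r = 2(8.99×10^9)(1.34×10^-6)/(0.451) = 5.34×10^4 N/C.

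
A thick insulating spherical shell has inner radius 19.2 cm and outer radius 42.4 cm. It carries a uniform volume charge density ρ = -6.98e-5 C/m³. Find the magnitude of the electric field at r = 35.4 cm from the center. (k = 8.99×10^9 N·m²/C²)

E ≈ 7.82×10^5 N/C

By spherical symmetry E is radial; choose a Gaussian sphere of radius r = 35.4 cm (within the shell material, 19.2 cm < r < 42.4 cm).
Only the shell between 19.2 cm and r is enclosed: Q_enc = ρ·(4π/3)(r³ − a³) = (-6.98×10^-5)·(4π/3)·((0.354)³ − (0.192)³) = -1.09×10^-5 C.
By Gauss's law, ∮E·dA = E·4πr² = Q_enc/ε₀.
E = k|Q_enc|/r² = (8.99×10^9)(1.09×10^-5)/(0.354)² = 7.82×10^5 N/C.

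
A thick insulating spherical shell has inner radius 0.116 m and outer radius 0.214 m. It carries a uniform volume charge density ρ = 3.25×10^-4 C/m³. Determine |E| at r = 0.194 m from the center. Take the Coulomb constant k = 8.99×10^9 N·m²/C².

By spherical symmetry E is radial; choose a Gaussian sphere of radius r = 0.194 m (within the shell material, 0.116 m < r < 0.214 m).
Only the shell between 0.116 m and r is enclosed: Q_enc = ρ·(4π/3)(r³ − a³) = (3.25e-4)·(4π/3)·((0.194)³ − (0.116)³) = 7.815e-6 C.
Applying ∮E·dA = Q_enc/ε₀ with Φ = E(4πr²):
E = k|Q_enc|/r² = (8.99×10^9)(7.815×10^-6)/(0.194)² = 1.87e6 N/C.

1.87×10^6 V/m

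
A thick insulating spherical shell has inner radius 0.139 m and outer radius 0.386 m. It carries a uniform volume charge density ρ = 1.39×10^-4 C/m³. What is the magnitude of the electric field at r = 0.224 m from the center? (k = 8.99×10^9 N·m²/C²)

E = 8.92×10^5 V/m

By spherical symmetry E is radial; choose a Gaussian sphere of radius r = 0.224 m (within the shell material, 0.139 m < r < 0.386 m).
Only the shell between 0.139 m and r is enclosed: Q_enc = ρ·(4π/3)(r³ − a³) = (1.39e-4)·(4π/3)·((0.224)³ − (0.139)³) = 4.98e-6 C.
Gauss's law: E·4πr² = Q_enc/ε₀.
E = k|Q_enc|/r² = (8.99×10^9)(4.98e-6)/(0.224)² = 8.92×10^5 N/C.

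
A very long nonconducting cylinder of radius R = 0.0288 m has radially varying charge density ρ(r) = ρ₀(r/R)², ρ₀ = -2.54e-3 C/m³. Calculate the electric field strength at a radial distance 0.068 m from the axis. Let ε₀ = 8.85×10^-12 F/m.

Take a coaxial cylindrical Gaussian surface of radius r = 0.068 m and length L (r > R, full charge per length enclosed).
λ_enc = 2π ∫₀^R ρ₀(r'/R)^2 r' dr' = 2πρ₀R²/4 = -3.309e-6 C/m.
Since E is radial and uniform over the curved surface, Φ = E·2πrL = Q_enc/ε₀ = λ_enc L/ε₀.
E = |λ_enc|/(2πε₀r) = (3.309×10^-6)/(2π·8.85×10^-12·0.068) = 8.75×10^5 N/C.

8.75×10^5 N/C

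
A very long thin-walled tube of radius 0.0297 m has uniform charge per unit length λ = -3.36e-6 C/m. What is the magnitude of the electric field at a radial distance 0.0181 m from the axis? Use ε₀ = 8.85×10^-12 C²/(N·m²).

E = 0 (no enclosed charge)

Coaxial Gaussian cylinder, radius r = 0.0181 m, length L (r < 0.0297 m, inside the shell).
All the surface charge lies outside this cylinder: Q_enc = 0, hence E = 0.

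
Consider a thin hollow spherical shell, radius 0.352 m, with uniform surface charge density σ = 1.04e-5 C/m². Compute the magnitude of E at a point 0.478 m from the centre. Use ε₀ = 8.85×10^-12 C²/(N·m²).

|E| ≈ 6.37×10^5 N/C

Symmetry ⇒ E = E(r) r̂. Gaussian sphere of radius r = 0.478 m (r > 0.352 m).
The entire shell is enclosed: Q_enc = σ·4πR² = (1.04×10^-5)·4π·(0.352)² = 1.619e-5 C.
By Gauss's law, ∮E·dA = E·4πr² = Q_enc/ε₀.
E = |Q_enc|/(4πε₀r²) = (1.619e-5)/(4π·8.85×10^-12·(0.478)²) = 6.37e5 N/C.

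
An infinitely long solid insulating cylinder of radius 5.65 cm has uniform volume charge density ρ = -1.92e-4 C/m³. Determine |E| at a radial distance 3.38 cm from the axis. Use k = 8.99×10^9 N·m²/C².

|E| ≈ 3.67e5 V/m

Take a coaxial cylindrical Gaussian surface of radius r = 3.38 cm and length L (r < R).
Charge inside radius r per length L is ρ·πr²·L, so λ_enc = ρπr² = -6.891e-7 C/m.
Gauss's law: E·2πrL = λ_enc L/ε₀.
E = 2k|λ_enc|/r = 2(8.99×10^9)(6.891×10^-7)/(0.0338) = 3.67×10^5 N/C.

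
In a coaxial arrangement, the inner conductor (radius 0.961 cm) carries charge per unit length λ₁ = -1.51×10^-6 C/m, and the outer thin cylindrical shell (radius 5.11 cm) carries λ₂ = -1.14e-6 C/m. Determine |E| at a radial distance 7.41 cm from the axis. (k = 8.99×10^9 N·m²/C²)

|E| ≈ 6.43e5 N/C

Choose a coaxial cylinder of radius r = 7.41 cm (arbitrary length L) as the Gaussian surface (r > 5.11 cm, enclosing both).
λ_enc = λ₁ + λ₂ = (-1.51e-6) + (-1.14e-6) = -2.65e-6 C/m.
Since E is radial and uniform over the curved surface, Φ = E·2πrL = Q_enc/ε₀ = λ_enc L/ε₀.
E = 2k|λ_enc|/r = 2(8.99×10^9)(2.65×10^-6)/(0.0741) = 6.43×10^5 N/C.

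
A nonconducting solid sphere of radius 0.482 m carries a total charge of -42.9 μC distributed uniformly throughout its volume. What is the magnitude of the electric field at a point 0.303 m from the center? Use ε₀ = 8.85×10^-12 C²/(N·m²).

|E| = 1.04×10^6 N/C

Take a concentric spherical Gaussian surface of radius r = 0.303 m (r < R).
For a uniform sphere the enclosed fraction is (r/R)³, so Q_enc = (-42.9 μC)(0.303/0.482)³ = -1.066e-5 C.
Gauss's law: E·4πr² = Q_enc/ε₀.
E = |Q_enc|/(4πε₀r²) = (1.066×10^-5)/(4π·8.85×10^-12·(0.303)²) = 1.04e6 N/C.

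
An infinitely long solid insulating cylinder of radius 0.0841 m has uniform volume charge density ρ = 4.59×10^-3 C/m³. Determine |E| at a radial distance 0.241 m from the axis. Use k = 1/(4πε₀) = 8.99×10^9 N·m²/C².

Choose a coaxial cylinder of radius r = 0.241 m (arbitrary length L) as the Gaussian surface (r > 0.0841 m, full cross-section enclosed).
λ_enc = ρ·πR² = (4.59×10^-3)π(0.0841)² = 1.02×10^-4 C/m.
Applying ∮E·dA = Q_enc/ε₀ with the end caps contributing no flux:
E = 2k|λ_enc|/r = 2(8.99×10^9)(1.02e-4)/(0.241) = 7.61×10^6 N/C.

E = 7.61×10^6 N/C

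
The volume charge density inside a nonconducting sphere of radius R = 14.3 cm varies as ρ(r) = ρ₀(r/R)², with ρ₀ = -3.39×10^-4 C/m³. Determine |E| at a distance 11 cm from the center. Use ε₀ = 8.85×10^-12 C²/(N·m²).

Take a concentric spherical Gaussian surface of radius r = 11 cm (r < R).
Integrate the density: Q_enc = 4π ∫₀^r ρ₀(r'/R)^2 r'² dr' = 4πρ₀ r^5/(5·R²) = -6.71×10^-7 C.
Gauss's law: E·4πr² = Q_enc/ε₀.
E = |Q_enc|/(4πε₀r²) = (6.71×10^-7)/(4π·8.85×10^-12·(0.11)²) = 4.99×10^5 N/C.

4.99×10^5 V/m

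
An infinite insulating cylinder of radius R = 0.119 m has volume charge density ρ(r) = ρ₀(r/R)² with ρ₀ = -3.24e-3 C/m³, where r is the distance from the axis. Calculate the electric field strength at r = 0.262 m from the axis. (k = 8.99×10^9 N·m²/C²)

4.95×10^6 V/m

Take a coaxial cylindrical Gaussian surface of radius r = 0.262 m and length L (r > R, full charge per length enclosed).
λ_enc = 2π ∫₀^R ρ₀(r'/R)^2 r' dr' = 2πρ₀R²/4 = -7.207e-5 C/m.
By Gauss's law (flux through the curved wall only), E·2πrL = λ_enc L/ε₀.
E = 2k|λ_enc|/r = 2(8.99×10^9)(7.207×10^-5)/(0.262) = 4.95×10^6 N/C.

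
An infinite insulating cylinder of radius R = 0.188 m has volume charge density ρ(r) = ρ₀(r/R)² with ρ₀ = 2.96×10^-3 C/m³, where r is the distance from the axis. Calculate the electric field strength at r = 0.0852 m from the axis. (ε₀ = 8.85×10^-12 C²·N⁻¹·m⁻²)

By cylindrical symmetry E is radial; use a coaxial Gaussian cylinder of radius 0.0852 m and length L (r < R).
Integrating ρ over the cross-section to radius r: λ_enc = (2πρ₀/R²) ∫₀^r r'^3 dr' = 2πρ₀ r^4/(4·R²) = 6.932×10^-6 C/m.
Since E is radial and uniform over the curved surface, Φ = E·2πrL = Q_enc/ε₀ = λ_enc L/ε₀.
E = |λ_enc|/(2πε₀r) = (6.932×10^-6)/(2π·8.85×10^-12·0.0852) = 1.46×10^6 N/C.

E = 1.46e6 V/m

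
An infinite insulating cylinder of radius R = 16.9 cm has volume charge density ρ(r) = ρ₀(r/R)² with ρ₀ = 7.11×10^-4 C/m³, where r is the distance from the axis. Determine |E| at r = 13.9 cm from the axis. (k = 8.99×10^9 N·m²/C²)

E = 1.89e6 V/m

By cylindrical symmetry E is radial; use a coaxial Gaussian cylinder of radius 13.9 cm and length L (r < R).
Integrating ρ over the cross-section to radius r: λ_enc = (2πρ₀/R²) ∫₀^r r'^3 dr' = 2πρ₀ r^4/(4·R²) = 1.46×10^-5 C/m.
By Gauss's law (flux through the curved wall only), E·2πrL = λ_enc L/ε₀.
E = 2k|λ_enc|/r = 2(8.99×10^9)(1.46×10^-5)/(0.139) = 1.89e6 N/C.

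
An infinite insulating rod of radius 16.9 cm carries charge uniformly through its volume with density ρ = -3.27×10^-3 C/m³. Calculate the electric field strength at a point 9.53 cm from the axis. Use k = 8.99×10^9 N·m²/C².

By cylindrical symmetry E is radial; use a coaxial Gaussian cylinder of radius 9.53 cm and length L (r < R).
Enclosed charge per unit length: λ_enc = ρ·πr² = (-3.27×10^-3)π(0.0953)² = -9.33×10^-5 C/m.
Gauss's law: E·2πrL = λ_enc L/ε₀.
E = 2k|λ_enc|/r = 2(8.99×10^9)(9.33×10^-5)/(0.0953) = 1.76e7 N/C.

E = 1.76e7 V/m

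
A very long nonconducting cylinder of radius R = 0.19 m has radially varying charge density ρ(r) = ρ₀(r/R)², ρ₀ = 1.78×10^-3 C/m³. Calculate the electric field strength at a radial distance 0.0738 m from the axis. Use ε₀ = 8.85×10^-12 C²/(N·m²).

E ≈ 5.60×10^5 V/m

By cylindrical symmetry E is radial; use a coaxial Gaussian cylinder of radius 0.0738 m and length L (r < R).
λ_enc = ∫₀^r ρ(r')·2πr' dr' = (2πρ₀/R²)·r^4/4 = 2.298×10^-6 C/m.
Since E is radial and uniform over the curved surface, Φ = E·2πrL = Q_enc/ε₀ = λ_enc L/ε₀.
E = |λ_enc|/(2πε₀r) = (2.298e-6)/(2π·8.85×10^-12·0.0738) = 5.60e5 N/C.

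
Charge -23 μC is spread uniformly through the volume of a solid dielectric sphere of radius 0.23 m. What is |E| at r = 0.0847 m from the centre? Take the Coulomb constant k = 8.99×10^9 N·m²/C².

Use a concentric Gaussian sphere at r = 0.0847 m (r < R).
Only the charge within r is enclosed: Q_enc = Q·(r/R)³ = (-23 μC)·(0.0847 m/0.23 m)³ = -1.149×10^-6 C.
Applying ∮E·dA = Q_enc/ε₀ with Φ = E(4πr²):
E = k|Q_enc|/r² = (8.99×10^9)(1.149×10^-6)/(0.0847)² = 1.44×10^6 N/C.

1.44e6 N/C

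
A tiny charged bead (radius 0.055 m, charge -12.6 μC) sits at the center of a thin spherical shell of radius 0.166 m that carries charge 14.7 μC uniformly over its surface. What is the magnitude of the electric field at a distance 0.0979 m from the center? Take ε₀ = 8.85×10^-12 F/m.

|E| = 1.18×10^7 N/C

Take a concentric spherical Gaussian surface of radius r = 0.0979 m (between the bodies, 0.055 m < r < 0.166 m).
The shell at 0.166 m lies outside the Gaussian surface, so Q_enc = -12.6 μC = -1.26e-5 C.
Since E is radial and uniform over the Gaussian sphere, Φ = E·4πr² = Q_enc/ε₀.
E = |Q_enc|/(4πε₀r²) = (1.26e-5)/(4π·8.85×10^-12·(0.0979)²) = 1.18×10^7 N/C.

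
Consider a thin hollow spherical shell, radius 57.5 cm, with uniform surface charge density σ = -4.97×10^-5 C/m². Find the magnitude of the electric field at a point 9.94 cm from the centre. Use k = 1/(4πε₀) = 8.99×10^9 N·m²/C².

Symmetry ⇒ E = E(r) r̂. Gaussian sphere of radius r = 9.94 cm (inside the shell, r < 57.5 cm).
All the charge is outside the Gaussian surface: Q_enc = 0, hence E = 0 everywhere inside the shell.

|E| = 0 N/C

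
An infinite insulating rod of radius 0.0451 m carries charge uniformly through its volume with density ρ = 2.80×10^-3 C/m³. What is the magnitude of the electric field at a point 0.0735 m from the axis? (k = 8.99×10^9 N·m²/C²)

|E| = 4.38×10^6 N/C

Coaxial Gaussian cylinder, radius r = 0.0735 m, length L (r > 0.0451 m, full cross-section enclosed).
λ_enc = ρ·πR² = (2.80e-3)π(0.0451)² = 1.789e-5 C/m.
Applying ∮E·dA = Q_enc/ε₀ with the end caps contributing no flux:
E = 2k|λ_enc|/r = 2(8.99×10^9)(1.789×10^-5)/(0.0735) = 4.38×10^6 N/C.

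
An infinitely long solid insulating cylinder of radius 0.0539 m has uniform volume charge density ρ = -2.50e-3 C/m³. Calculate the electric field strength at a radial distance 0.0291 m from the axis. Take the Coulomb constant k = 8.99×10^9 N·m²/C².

4.11e6 N/C

By cylindrical symmetry E is radial; use a coaxial Gaussian cylinder of radius 0.0291 m and length L (r < R).
Enclosed charge per unit length: λ_enc = ρ·πr² = (-2.50e-3)π(0.0291)² = -6.651e-6 C/m.
Applying ∮E·dA = Q_enc/ε₀ with the end caps contributing no flux:
E = 2k|λ_enc|/r = 2(8.99×10^9)(6.651e-6)/(0.0291) = 4.11×10^6 N/C.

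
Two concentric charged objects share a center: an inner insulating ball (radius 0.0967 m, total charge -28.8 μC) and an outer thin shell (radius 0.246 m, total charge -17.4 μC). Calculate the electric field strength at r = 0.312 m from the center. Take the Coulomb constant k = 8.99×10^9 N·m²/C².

E ≈ 4.27e6 N/C

By spherical symmetry E is radial; choose a Gaussian sphere of radius r = 0.312 m (r > 0.246 m, enclosing both).
Q_enc = (-28.8 μC) + (-17.4 μC) = -4.62×10^-5 C.
Gauss's law: E·4πr² = Q_enc/ε₀.
E = k|Q_enc|/r² = (8.99×10^9)(4.62e-5)/(0.312)² = 4.27e6 N/C.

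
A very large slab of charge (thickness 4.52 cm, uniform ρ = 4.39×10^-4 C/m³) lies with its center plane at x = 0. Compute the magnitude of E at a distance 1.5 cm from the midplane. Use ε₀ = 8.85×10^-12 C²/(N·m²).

E ≈ 7.44e5 N/C

By symmetry E is perpendicular to the slab. A Gaussian pillbox from −1.5 cm to +1.5 cm (face area A) lies entirely within the slab.
Q_enc = ρ·(2x)·A and flux = 2EA, so 2EA = 2ρxA/ε₀ ⇒ E = |ρ|x/ε₀.
E = (4.39×10^-4)(0.015)/(8.85×10^-12) = 7.44e5 N/C.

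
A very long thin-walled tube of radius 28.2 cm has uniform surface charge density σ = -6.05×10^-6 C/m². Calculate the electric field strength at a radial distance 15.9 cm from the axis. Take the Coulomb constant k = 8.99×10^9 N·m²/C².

Choose a coaxial cylinder of radius r = 15.9 cm (arbitrary length L) as the Gaussian surface (r < 28.2 cm, inside the shell).
No charge is enclosed, so Gauss's law gives E·2πrL = 0 ⇒ E = 0.

|E| = 0 N/C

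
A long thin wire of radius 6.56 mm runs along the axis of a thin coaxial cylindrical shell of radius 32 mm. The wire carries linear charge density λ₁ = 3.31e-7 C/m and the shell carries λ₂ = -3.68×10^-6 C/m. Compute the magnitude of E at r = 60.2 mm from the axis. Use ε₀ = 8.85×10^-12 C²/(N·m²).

Coaxial Gaussian cylinder, radius r = 60.2 mm, length L (r > 32 mm, enclosing both).
λ_enc = λ₁ + λ₂ = (3.31e-7) + (-3.68×10^-6) = -3.349e-6 C/m.
By Gauss's law (flux through the curved wall only), E·2πrL = λ_enc L/ε₀.
E = |λ_enc|/(2πε₀r) = (3.349×10^-6)/(2π·8.85×10^-12·0.0602) = 1.00e6 N/C.

|E| ≈ 1.00×10^6 N/C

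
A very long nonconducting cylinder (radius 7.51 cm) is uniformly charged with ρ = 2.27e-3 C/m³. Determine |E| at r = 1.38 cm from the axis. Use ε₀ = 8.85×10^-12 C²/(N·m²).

|E| ≈ 1.77×10^6 V/m

Coaxial Gaussian cylinder, radius r = 1.38 cm, length L (r < R).
Charge inside radius r per length L is ρ·πr²·L, so λ_enc = ρπr² = 1.358×10^-6 C/m.
Applying ∮E·dA = Q_enc/ε₀ with the end caps contributing no flux:
E = |λ_enc|/(2πε₀r) = (1.358×10^-6)/(2π·8.85×10^-12·0.0138) = 1.77×10^6 N/C.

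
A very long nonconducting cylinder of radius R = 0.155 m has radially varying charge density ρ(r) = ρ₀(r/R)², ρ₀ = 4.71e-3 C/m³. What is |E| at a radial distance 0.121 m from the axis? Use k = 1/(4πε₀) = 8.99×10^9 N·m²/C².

Choose a coaxial cylinder of radius r = 0.121 m (arbitrary length L) as the Gaussian surface (r < R).
Integrating ρ over the cross-section to radius r: λ_enc = (2πρ₀/R²) ∫₀^r r'^3 dr' = 2πρ₀ r^4/(4·R²) = 6.601×10^-5 C/m.
Gauss's law: E·2πrL = λ_enc L/ε₀.
E = 2k|λ_enc|/r = 2(8.99×10^9)(6.601e-5)/(0.121) = 9.81×10^6 N/C.

E = 9.81×10^6 N/C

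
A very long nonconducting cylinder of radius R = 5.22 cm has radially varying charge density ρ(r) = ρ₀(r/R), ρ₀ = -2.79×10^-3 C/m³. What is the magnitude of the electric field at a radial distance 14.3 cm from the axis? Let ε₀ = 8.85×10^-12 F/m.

E = 2.00e6 N/C

Take a coaxial cylindrical Gaussian surface of radius r = 14.3 cm and length L (r > R, full charge per length enclosed).
λ_enc = 2π ∫₀^R ρ₀(r'/R)^1 r' dr' = 2πρ₀R²/3 = -1.592×10^-5 C/m.
By Gauss's law (flux through the curved wall only), E·2πrL = λ_enc L/ε₀.
E = |λ_enc|/(2πε₀r) = (1.592e-5)/(2π·8.85×10^-12·0.143) = 2.00e6 N/C.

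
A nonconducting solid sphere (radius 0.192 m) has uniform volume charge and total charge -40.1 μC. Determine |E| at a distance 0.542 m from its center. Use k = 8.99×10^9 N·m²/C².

|E| = 1.23×10^6 V/m

Symmetry ⇒ E = E(r) r̂. Gaussian sphere of radius r = 0.542 m (r > R, so the entire charge is enclosed).
Q_enc = -40.1 μC = -4.01×10^-5 C.
Applying ∮E·dA = Q_enc/ε₀ with Φ = E(4πr²):
E = k|Q_enc|/r² = (8.99×10^9)(4.01×10^-5)/(0.542)² = 1.23e6 N/C.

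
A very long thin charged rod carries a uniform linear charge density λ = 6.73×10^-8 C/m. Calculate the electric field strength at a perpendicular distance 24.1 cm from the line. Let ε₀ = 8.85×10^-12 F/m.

5.02×10^3 N/C

By cylindrical symmetry E is radial; use a coaxial Gaussian cylinder of radius 24.1 cm and length L.
Q_enc = λL, so λ_enc = 6.73×10^-8 C/m.
Applying ∮E·dA = Q_enc/ε₀ with the end caps contributing no flux:
E = |λ_enc|/(2πε₀r) = (6.73e-8)/(2π·8.85×10^-12·0.241) = 5.02×10^3 N/C.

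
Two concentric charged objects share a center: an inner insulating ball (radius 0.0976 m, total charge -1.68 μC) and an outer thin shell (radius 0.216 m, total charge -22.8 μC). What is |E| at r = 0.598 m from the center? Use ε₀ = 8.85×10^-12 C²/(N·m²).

By spherical symmetry E is radial; choose a Gaussian sphere of radius r = 0.598 m (r > 0.216 m, enclosing both).
Q_enc = (-1.68 μC) + (-22.8 μC) = -2.448×10^-5 C.
By Gauss's law, ∮E·dA = E·4πr² = Q_enc/ε₀.
E = |Q_enc|/(4πε₀r²) = (2.448e-5)/(4π·8.85×10^-12·(0.598)²) = 6.16×10^5 N/C.

E = 6.16×10^5 V/m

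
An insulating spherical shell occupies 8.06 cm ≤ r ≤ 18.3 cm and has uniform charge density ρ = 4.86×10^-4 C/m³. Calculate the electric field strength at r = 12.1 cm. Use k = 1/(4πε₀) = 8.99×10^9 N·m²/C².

|E| = 1.56×10^6 N/C

Take a concentric spherical Gaussian surface of radius r = 12.1 cm (within the shell material, 8.06 cm < r < 18.3 cm).
Enclosed charge is the volume from a to r: Q_enc = (4π/3)ρ(r³ − a³) = 2.541×10^-6 C.
Gauss's law: E·4πr² = Q_enc/ε₀.
E = k|Q_enc|/r² = (8.99×10^9)(2.541×10^-6)/(0.121)² = 1.56×10^6 N/C.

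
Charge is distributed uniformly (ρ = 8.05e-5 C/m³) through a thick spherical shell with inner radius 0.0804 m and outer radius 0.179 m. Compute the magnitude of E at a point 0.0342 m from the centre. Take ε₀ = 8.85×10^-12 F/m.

Use a concentric Gaussian sphere at r = 0.0342 m (r < 0.0804 m, inside the empty cavity).
Q_enc = 0 (all charge lies at larger r); Gauss's law gives E = 0.

E = 0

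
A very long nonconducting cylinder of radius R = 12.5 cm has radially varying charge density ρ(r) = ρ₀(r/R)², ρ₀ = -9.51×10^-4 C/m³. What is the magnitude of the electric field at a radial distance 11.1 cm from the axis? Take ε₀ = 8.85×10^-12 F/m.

E = 2.35e6 V/m

By cylindrical symmetry E is radial; use a coaxial Gaussian cylinder of radius 11.1 cm and length L (r < R).
λ_enc = ∫₀^r ρ(r')·2πr' dr' = (2πρ₀/R²)·r^4/4 = -1.451e-5 C/m.
Gauss's law: E·2πrL = λ_enc L/ε₀.
E = |λ_enc|/(2πε₀r) = (1.451×10^-5)/(2π·8.85×10^-12·0.111) = 2.35e6 N/C.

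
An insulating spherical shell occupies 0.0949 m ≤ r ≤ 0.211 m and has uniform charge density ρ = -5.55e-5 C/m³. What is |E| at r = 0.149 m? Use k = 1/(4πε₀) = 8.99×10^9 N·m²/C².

2.31×10^5 N/C

Take a concentric spherical Gaussian surface of radius r = 0.149 m (within the shell material, 0.0949 m < r < 0.211 m).
Only the shell between 0.0949 m and r is enclosed: Q_enc = ρ·(4π/3)(r³ − a³) = (-5.55e-5)·(4π/3)·((0.149)³ − (0.0949)³) = -5.703×10^-7 C.
Gauss's law: E·4πr² = Q_enc/ε₀.
E = k|Q_enc|/r² = (8.99×10^9)(5.703×10^-7)/(0.149)² = 2.31e5 N/C.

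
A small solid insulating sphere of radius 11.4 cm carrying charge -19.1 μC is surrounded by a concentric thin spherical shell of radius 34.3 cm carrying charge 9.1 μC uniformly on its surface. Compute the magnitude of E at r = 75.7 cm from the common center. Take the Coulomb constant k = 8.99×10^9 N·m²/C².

|E| = 1.57e5 V/m

Take a concentric spherical Gaussian surface of radius r = 75.7 cm (r > 34.3 cm, enclosing both).
Q_enc = (-19.1 μC) + (9.1 μC) = -1.00×10^-5 C.
Since E is radial and uniform over the Gaussian sphere, Φ = E·4πr² = Q_enc/ε₀.
E = k|Q_enc|/r² = (8.99×10^9)(1.00e-5)/(0.757)² = 1.57e5 N/C.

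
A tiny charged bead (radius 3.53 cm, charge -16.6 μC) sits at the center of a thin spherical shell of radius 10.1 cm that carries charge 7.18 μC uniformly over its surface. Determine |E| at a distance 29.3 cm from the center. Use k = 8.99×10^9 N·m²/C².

Take a concentric spherical Gaussian surface of radius r = 29.3 cm (r > 10.1 cm, enclosing both).
Q_enc = (-16.6 μC) + (7.18 μC) = -9.42×10^-6 C.
Since E is radial and uniform over the Gaussian sphere, Φ = E·4πr² = Q_enc/ε₀.
E = k|Q_enc|/r² = (8.99×10^9)(9.42×10^-6)/(0.293)² = 9.86e5 N/C.

|E| ≈ 9.86×10^5 V/m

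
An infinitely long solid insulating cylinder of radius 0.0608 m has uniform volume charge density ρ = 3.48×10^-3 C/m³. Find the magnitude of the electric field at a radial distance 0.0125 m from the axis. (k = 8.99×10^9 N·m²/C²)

E = 2.46e6 N/C

Take a coaxial cylindrical Gaussian surface of radius r = 0.0125 m and length L (r < R).
Enclosed charge per unit length: λ_enc = ρ·πr² = (3.48e-3)π(0.0125)² = 1.708e-6 C/m.
Since E is radial and uniform over the curved surface, Φ = E·2πrL = Q_enc/ε₀ = λ_enc L/ε₀.
E = 2k|λ_enc|/r = 2(8.99×10^9)(1.708e-6)/(0.0125) = 2.46×10^6 N/C.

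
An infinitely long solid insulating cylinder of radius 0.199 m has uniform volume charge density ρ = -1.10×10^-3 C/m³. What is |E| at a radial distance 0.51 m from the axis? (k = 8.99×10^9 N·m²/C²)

|E| ≈ 4.82×10^6 N/C

Coaxial Gaussian cylinder, radius r = 0.51 m, length L (r > 0.199 m, full cross-section enclosed).
λ_enc = ρ·πR² = (-1.10e-3)π(0.199)² = -1.369e-4 C/m.
Since E is radial and uniform over the curved surface, Φ = E·2πrL = Q_enc/ε₀ = λ_enc L/ε₀.
E = 2k|λ_enc|/r = 2(8.99×10^9)(1.369×10^-4)/(0.51) = 4.82×10^6 N/C.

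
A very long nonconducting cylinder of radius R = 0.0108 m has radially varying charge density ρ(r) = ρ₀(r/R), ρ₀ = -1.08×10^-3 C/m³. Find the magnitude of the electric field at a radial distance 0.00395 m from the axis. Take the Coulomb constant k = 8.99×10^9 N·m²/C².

|E| ≈ 5.88e4 N/C

Take a coaxial cylindrical Gaussian surface of radius r = 0.00395 m and length L (r < R).
Integrating ρ over the cross-section to radius r: λ_enc = (2πρ₀/R) ∫₀^r r'^2 dr' = 2πρ₀ r^3/(3·R) = -1.291e-8 C/m.
Applying ∮E·dA = Q_enc/ε₀ with the end caps contributing no flux:
E = 2k|λ_enc|/r = 2(8.99×10^9)(1.291e-8)/(0.00395) = 5.88e4 N/C.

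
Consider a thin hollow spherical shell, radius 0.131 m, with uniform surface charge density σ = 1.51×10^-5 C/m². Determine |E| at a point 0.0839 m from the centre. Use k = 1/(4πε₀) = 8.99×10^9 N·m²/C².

E = 0

Symmetry ⇒ E = E(r) r̂. Gaussian sphere of radius r = 0.0839 m (inside the shell, r < 0.131 m).
All the charge is outside the Gaussian surface: Q_enc = 0, hence E = 0 everywhere inside the shell.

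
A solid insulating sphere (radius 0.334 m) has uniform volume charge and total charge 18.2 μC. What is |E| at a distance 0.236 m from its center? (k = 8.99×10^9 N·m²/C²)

By spherical symmetry E is radial; choose a Gaussian sphere of radius r = 0.236 m (r < R).
For a uniform sphere the enclosed fraction is (r/R)³, so Q_enc = (18.2 μC)(0.236/0.334)³ = 6.42e-6 C.
Gauss's law: E·4πr² = Q_enc/ε₀.
E = k|Q_enc|/r² = (8.99×10^9)(6.42×10^-6)/(0.236)² = 1.04×10^6 N/C.

E = 1.04e6 N/C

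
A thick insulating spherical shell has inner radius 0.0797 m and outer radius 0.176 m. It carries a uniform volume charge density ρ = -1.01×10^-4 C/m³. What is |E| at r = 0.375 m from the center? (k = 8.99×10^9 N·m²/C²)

Take a concentric spherical Gaussian surface of radius r = 0.375 m (r > 0.176 m, enclosing the whole shell).
Q_enc = ρ·(4π/3)(b³ − a³) = (-1.01e-4)·(4π/3)·((0.176)³ − (0.0797)³) = -2.092×10^-6 C.
By Gauss's law, ∮E·dA = E·4πr² = Q_enc/ε₀.
E = k|Q_enc|/r² = (8.99×10^9)(2.092e-6)/(0.375)² = 1.34×10^5 N/C.

1.34×10^5 V/m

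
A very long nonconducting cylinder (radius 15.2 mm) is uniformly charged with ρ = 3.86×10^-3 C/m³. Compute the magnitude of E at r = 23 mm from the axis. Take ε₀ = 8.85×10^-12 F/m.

|E| = 2.19×10^6 N/C

Coaxial Gaussian cylinder, radius r = 23 mm, length L (r > 15.2 mm, full cross-section enclosed).
λ_enc = ρ·πR² = (3.86×10^-3)π(0.0152)² = 2.802×10^-6 C/m.
By Gauss's law (flux through the curved wall only), E·2πrL = λ_enc L/ε₀.
E = |λ_enc|/(2πε₀r) = (2.802×10^-6)/(2π·8.85×10^-12·0.023) = 2.19×10^6 N/C.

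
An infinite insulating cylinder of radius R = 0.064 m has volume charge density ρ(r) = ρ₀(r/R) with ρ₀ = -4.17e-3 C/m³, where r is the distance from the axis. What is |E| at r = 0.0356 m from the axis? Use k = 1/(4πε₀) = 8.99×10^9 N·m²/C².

By cylindrical symmetry E is radial; use a coaxial Gaussian cylinder of radius 0.0356 m and length L (r < R).
Integrating ρ over the cross-section to radius r: λ_enc = (2πρ₀/R) ∫₀^r r'^2 dr' = 2πρ₀ r^3/(3·R) = -6.157×10^-6 C/m.
Applying ∮E·dA = Q_enc/ε₀ with the end caps contributing no flux:
E = 2k|λ_enc|/r = 2(8.99×10^9)(6.157×10^-6)/(0.0356) = 3.11×10^6 N/C.

|E| ≈ 3.11×10^6 N/C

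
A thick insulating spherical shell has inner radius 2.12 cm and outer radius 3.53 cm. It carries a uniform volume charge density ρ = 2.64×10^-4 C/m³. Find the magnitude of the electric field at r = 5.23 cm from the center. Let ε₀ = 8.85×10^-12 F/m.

E ≈ 1.25×10^5 N/C

Take a concentric spherical Gaussian surface of radius r = 5.23 cm (r > 3.53 cm, enclosing the whole shell).
Q_enc = ρ·(4π/3)(b³ − a³) = (2.64×10^-4)·(4π/3)·((0.0353)³ − (0.0212)³) = 3.811×10^-8 C.
By Gauss's law, ∮E·dA = E·4πr² = Q_enc/ε₀.
E = |Q_enc|/(4πε₀r²) = (3.811e-8)/(4π·8.85×10^-12·(0.0523)²) = 1.25×10^5 N/C.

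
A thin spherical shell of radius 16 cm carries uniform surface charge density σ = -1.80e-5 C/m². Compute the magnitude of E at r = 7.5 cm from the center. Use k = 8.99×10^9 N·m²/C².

E = 0

By spherical symmetry E is radial; choose a Gaussian sphere of radius r = 7.5 cm (inside the shell, r < 16 cm).
All the charge is outside the Gaussian surface: Q_enc = 0, hence E = 0 everywhere inside the shell.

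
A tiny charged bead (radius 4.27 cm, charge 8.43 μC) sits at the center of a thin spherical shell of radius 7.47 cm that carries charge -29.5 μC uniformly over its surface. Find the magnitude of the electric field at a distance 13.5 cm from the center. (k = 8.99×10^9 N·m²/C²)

E = 1.04×10^7 N/C

Symmetry ⇒ E = E(r) r̂. Gaussian sphere of radius r = 13.5 cm (r > 7.47 cm, enclosing both).
Q_enc = (8.43 μC) + (-29.5 μC) = -2.107×10^-5 C.
Applying ∮E·dA = Q_enc/ε₀ with Φ = E(4πr²):
E = k|Q_enc|/r² = (8.99×10^9)(2.107×10^-5)/(0.135)² = 1.04×10^7 N/C.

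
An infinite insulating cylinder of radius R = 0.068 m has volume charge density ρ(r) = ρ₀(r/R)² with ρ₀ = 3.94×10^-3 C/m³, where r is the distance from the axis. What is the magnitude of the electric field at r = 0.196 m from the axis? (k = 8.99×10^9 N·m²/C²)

2.63×10^6 N/C

By cylindrical symmetry E is radial; use a coaxial Gaussian cylinder of radius 0.196 m and length L (r > R, full charge per length enclosed).
λ_enc = 2π ∫₀^R ρ₀(r'/R)^2 r' dr' = 2πρ₀R²/4 = 2.862e-5 C/m.
Gauss's law: E·2πrL = λ_enc L/ε₀.
E = 2k|λ_enc|/r = 2(8.99×10^9)(2.862e-5)/(0.196) = 2.63e6 N/C.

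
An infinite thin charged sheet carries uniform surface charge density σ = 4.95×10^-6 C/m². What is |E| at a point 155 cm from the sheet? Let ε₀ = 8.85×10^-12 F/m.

E = 2.80e5 N/C

The symmetry is planar: E is normal to the sheet and the same magnitude on both sides. Take a pillbox straddling the sheet with end-cap area A.
Only the two end caps contribute flux: Φ = 2EA. With Q_enc = σA, Gauss's law gives E = |σ|/(2ε₀).
E = |σ|/(2ε₀) = (4.95×10^-6)/(2·8.85×10^-12) = 2.80×10^5 N/C.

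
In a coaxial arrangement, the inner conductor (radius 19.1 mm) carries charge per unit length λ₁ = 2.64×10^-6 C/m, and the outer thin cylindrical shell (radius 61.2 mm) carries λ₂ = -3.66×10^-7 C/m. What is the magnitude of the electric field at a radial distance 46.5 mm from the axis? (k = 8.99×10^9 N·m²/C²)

Coaxial Gaussian cylinder, radius r = 46.5 mm, length L (between the conductors, 19.1 mm < r < 61.2 mm).
The shell at 61.2 mm lies outside the Gaussian surface, so λ_enc = λ₁ = 2.64×10^-6 C/m.
Applying ∮E·dA = Q_enc/ε₀ with the end caps contributing no flux:
E = 2k|λ_enc|/r = 2(8.99×10^9)(2.64×10^-6)/(0.0465) = 1.02e6 N/C.

E = 1.02×10^6 N/C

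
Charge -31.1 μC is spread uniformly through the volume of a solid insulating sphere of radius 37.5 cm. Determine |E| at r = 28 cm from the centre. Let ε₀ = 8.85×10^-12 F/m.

E = 1.48e6 N/C

Symmetry ⇒ E = E(r) r̂. Gaussian sphere of radius r = 28 cm (r < R).
For a uniform sphere the enclosed fraction is (r/R)³, so Q_enc = (-31.1 μC)(0.28/0.375)³ = -1.295×10^-5 C.
Gauss's law: E·4πr² = Q_enc/ε₀.
E = |Q_enc|/(4πε₀r²) = (1.295e-5)/(4π·8.85×10^-12·(0.28)²) = 1.48e6 N/C.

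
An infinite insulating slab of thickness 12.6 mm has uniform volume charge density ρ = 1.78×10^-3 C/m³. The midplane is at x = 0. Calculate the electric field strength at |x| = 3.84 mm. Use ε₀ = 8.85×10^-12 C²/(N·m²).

E = 7.72×10^5 N/C

By symmetry E is perpendicular to the slab. A Gaussian pillbox from −3.84 mm to +3.84 mm (face area A) lies entirely within the slab.
Q_enc = ρ·(2x)·A and flux = 2EA, so 2EA = 2ρxA/ε₀ ⇒ E = |ρ|x/ε₀.
E = (1.78e-3)(0.00384)/(8.85×10^-12) = 7.72e5 N/C.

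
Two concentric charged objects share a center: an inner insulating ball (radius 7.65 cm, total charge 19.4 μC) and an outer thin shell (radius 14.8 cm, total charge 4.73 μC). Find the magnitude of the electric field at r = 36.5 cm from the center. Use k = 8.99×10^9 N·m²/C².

|E| = 1.63×10^6 N/C

Symmetry ⇒ E = E(r) r̂. Gaussian sphere of radius r = 36.5 cm (r > 14.8 cm, enclosing both).
Q_enc = (19.4 μC) + (4.73 μC) = 2.413×10^-5 C.
Since E is radial and uniform over the Gaussian sphere, Φ = E·4πr² = Q_enc/ε₀.
E = k|Q_enc|/r² = (8.99×10^9)(2.413×10^-5)/(0.365)² = 1.63×10^6 N/C.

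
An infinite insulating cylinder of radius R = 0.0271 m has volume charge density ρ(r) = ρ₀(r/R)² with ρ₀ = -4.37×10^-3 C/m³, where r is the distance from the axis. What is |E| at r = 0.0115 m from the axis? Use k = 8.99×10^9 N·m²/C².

|E| = 2.56e5 N/C

Choose a coaxial cylinder of radius r = 0.0115 m (arbitrary length L) as the Gaussian surface (r < R).
λ_enc = ∫₀^r ρ(r')·2πr' dr' = (2πρ₀/R²)·r^4/4 = -1.635×10^-7 C/m.
Since E is radial and uniform over the curved surface, Φ = E·2πrL = Q_enc/ε₀ = λ_enc L/ε₀.
E = 2k|λ_enc|/r = 2(8.99×10^9)(1.635e-7)/(0.0115) = 2.56×10^5 N/C.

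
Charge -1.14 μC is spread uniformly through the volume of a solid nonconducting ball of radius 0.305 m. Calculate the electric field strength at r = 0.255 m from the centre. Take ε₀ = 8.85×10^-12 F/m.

E ≈ 9.21×10^4 N/C

By spherical symmetry E is radial; choose a Gaussian sphere of radius r = 0.255 m (r < R).
For a uniform sphere the enclosed fraction is (r/R)³, so Q_enc = (-1.14 μC)(0.255/0.305)³ = -6.662×10^-7 C.
Since E is radial and uniform over the Gaussian sphere, Φ = E·4πr² = Q_enc/ε₀.
E = |Q_enc|/(4πε₀r²) = (6.662×10^-7)/(4π·8.85×10^-12·(0.255)²) = 9.21×10^4 N/C.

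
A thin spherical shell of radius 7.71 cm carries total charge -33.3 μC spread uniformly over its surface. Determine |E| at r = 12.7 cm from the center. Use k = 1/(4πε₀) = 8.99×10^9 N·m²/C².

Take a concentric spherical Gaussian surface of radius r = 12.7 cm (r > 7.71 cm).
The entire shell is enclosed: Q_enc = -3.33×10^-5 C.
By Gauss's law, ∮E·dA = E·4πr² = Q_enc/ε₀.
E = k|Q_enc|/r² = (8.99×10^9)(3.33×10^-5)/(0.127)² = 1.86×10^7 N/C.

|E| = 1.86×10^7 V/m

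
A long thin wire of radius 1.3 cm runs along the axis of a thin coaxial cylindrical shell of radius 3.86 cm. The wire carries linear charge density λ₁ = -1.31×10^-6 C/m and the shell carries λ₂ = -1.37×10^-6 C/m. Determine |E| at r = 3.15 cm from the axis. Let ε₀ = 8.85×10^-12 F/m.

Choose a coaxial cylinder of radius r = 3.15 cm (arbitrary length L) as the Gaussian surface (between the conductors, 1.3 cm < r < 3.86 cm).
Only the inner wire is enclosed; the outer shell contributes nothing inside itself. λ_enc = λ₁ = -1.31×10^-6 C/m.
Since E is radial and uniform over the curved surface, Φ = E·2πrL = Q_enc/ε₀ = λ_enc L/ε₀.
E = |λ_enc|/(2πε₀r) = (1.31e-6)/(2π·8.85×10^-12·0.0315) = 7.48×10^5 N/C.

E = 7.48×10^5 N/C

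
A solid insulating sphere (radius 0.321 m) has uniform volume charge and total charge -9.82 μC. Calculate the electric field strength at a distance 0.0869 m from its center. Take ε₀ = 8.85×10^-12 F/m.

|E| = 2.32e5 V/m

Symmetry ⇒ E = E(r) r̂. Gaussian sphere of radius r = 0.0869 m (r < R).
For a uniform sphere the enclosed fraction is (r/R)³, so Q_enc = (-9.82 μC)(0.0869/0.321)³ = -1.948×10^-7 C.
Gauss's law: E·4πr² = Q_enc/ε₀.
E = |Q_enc|/(4πε₀r²) = (1.948×10^-7)/(4π·8.85×10^-12·(0.0869)²) = 2.32×10^5 N/C.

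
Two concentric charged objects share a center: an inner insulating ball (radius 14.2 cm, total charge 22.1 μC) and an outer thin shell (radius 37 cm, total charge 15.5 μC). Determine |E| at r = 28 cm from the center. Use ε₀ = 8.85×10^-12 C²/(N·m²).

Symmetry ⇒ E = E(r) r̂. Gaussian sphere of radius r = 28 cm (between the bodies, 14.2 cm < r < 37 cm).
Only the inner charge is enclosed; the outer shell contributes nothing inside itself. Q_enc = 22.1 μC = 2.21×10^-5 C.
Gauss's law: E·4πr² = Q_enc/ε₀.
E = |Q_enc|/(4πε₀r²) = (2.21×10^-5)/(4π·8.85×10^-12·(0.28)²) = 2.53×10^6 N/C.

|E| = 2.53×10^6 N/C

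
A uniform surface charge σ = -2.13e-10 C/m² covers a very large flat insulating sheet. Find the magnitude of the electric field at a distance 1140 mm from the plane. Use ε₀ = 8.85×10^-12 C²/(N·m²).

Choose a cylindrical pillbox piercing the sheet, end faces (area A) parallel to it.
Only the two end caps contribute flux: Φ = 2EA. With Q_enc = σA, Gauss's law gives E = |σ|/(2ε₀).
E = |σ|/(2ε₀) = (2.13×10^-10)/(2·8.85×10^-12) = 12 N/C.

|E| ≈ 12 V/m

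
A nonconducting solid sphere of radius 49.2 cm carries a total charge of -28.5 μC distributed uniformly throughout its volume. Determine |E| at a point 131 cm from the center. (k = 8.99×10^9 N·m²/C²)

By spherical symmetry E is radial; choose a Gaussian sphere of radius r = 131 cm (r > R, so the entire charge is enclosed).
Q_enc = -28.5 μC = -2.85×10^-5 C.
Gauss's law: E·4πr² = Q_enc/ε₀.
E = k|Q_enc|/r² = (8.99×10^9)(2.85e-5)/(1.31)² = 1.49e5 N/C.

E ≈ 1.49×10^5 N/C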